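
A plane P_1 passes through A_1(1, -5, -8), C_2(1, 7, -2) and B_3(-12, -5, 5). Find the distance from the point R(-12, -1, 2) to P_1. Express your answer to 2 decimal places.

A_1C_2 = (0, 12, 6), A_1B_3 = (-13, 0, 13); a normal to P_1 is A_1C_2 × A_1B_3 = (156, -78, 156).
Using A_1: P_1 has equation 156x - 78y + 156z = -702.
n·R − d = (156)·(-12) + (-78)·(-1) + (156)·(2) − (-702) = -780; |n| = √54756.
Distance = |-780| / √54756 = 780/√54756 ≈ 3.33.

3.33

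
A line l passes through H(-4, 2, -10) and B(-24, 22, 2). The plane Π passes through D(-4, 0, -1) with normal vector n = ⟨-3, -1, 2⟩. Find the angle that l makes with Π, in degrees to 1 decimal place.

A direction vector for l is B − H = (-20, 20, 12).
Π: n·r = n·D gives -3x - y + 2z = 10.
sin θ = |n·v| / (|n||v|) = |64| / (√14 · √944) = 0.55671.
θ ≈ 33.8°.

33.8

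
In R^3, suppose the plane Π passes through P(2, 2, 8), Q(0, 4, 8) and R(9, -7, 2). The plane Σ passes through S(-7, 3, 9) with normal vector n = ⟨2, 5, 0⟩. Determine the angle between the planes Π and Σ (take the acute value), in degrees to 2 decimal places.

PQ = (-2, 2, 0), PR = (7, -9, -6); a normal to Π is PQ × PR = (-12, -12, 4).
Using P: Π has equation -12x - 12y + 4z = -16.
Σ: n·r = n·S gives 2x + 5y = 1.
cos θ = |n₁·n₂| / (|n₁||n₂|) = |-84| / (√304 · √29).
θ = arccos(0.89463) ≈ 26.54°.

26.54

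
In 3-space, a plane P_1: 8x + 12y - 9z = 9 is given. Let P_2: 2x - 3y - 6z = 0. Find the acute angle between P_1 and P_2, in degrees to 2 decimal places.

73.40

cos θ = |n₁·n₂| / (|n₁||n₂|) = |34| / (√289 · √49).
θ = arccos(0.28571) ≈ 73.40°.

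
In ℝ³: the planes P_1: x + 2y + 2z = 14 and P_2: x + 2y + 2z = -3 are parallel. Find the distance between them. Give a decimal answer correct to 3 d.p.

Same normal n = (1, 2, 2) with |n| = √9; distance = |14 − (-3)| / |n| = 17/√9 ≈ 5.667.

5.667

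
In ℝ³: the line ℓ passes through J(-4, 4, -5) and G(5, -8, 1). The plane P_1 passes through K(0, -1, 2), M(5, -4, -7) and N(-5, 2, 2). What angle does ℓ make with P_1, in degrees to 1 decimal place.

20.5

A direction vector for ℓ is G − J = (9, -12, 6).
KM = (5, -3, -9), KN = (-5, 3, 0); a normal to P_1 is KM × KN = (27, 45, 0).
Using K: P_1 has equation 27x + 45y = -45.
sin θ = |n·v| / (|n||v|) = |-297| / (√2754 · √261) = 0.35031.
θ ≈ 20.5°.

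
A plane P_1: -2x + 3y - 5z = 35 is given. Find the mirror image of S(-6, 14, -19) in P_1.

(6, -4, 11)

λ = (n·S − d)/|n|² = (149 − 35)/38 = 3.
Reflection = S − 2λn = (-6, 14, -19) − 6·(-2, 3, -5) = (6, -4, 11).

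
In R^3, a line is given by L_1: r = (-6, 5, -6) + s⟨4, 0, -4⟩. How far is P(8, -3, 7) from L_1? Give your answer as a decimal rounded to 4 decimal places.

Taking (-6, 5, -6) on L_1 with direction v = (4, 0, -4): w = P − (-6, 5, -6) = (14, -8, 13), and w × v = (32, 108, 32).
Distance = |w × v| / |v| = √13712 / √32 ≈ 20.7002.

20.7002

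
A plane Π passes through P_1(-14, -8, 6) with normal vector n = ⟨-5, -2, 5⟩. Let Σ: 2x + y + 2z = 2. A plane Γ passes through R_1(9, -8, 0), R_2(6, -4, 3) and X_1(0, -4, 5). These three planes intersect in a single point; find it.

Π: n·r = n·P_1 gives -5x - 2y + 5z = 116.
R_1R_2 = (-3, 4, 3), R_1X_1 = (-9, 4, 5); a normal to Γ is R_1R_2 × R_1X_1 = (8, -12, 24).
Using R_1: Γ has equation 8x - 12y + 24z = 168.
Solving the 3×3 linear system -5x - 2y + 5z = 116, 2x + y + 2z = 2, 8x - 12y + 24z = 168 (e.g. by elimination or Cramer's rule, determinant = -336) gives (-12, 2, 12).

(-12, 2, 12)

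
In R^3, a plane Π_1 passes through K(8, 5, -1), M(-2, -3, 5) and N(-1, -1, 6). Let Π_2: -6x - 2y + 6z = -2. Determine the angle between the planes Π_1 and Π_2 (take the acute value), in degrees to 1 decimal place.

KM = (-10, -8, 6), KN = (-9, -6, 7); a normal to Π_1 is KM × KN = (-20, 16, -12).
Using K: Π_1 has equation -20x + 16y - 12z = -68.
cos θ = |n₁·n₂| / (|n₁||n₂|) = |16| / (√800 · √76).
θ = arccos(0.06489) ≈ 86.3°.

86.3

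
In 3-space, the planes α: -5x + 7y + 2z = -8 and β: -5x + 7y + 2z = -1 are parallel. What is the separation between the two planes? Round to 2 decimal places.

Same normal n = (-5, 7, 2) with |n| = √78; distance = |-8 − (-1)| / |n| = 7/√78 ≈ 0.79.

0.79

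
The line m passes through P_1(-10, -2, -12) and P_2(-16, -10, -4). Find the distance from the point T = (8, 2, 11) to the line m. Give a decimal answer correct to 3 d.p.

29.278

A direction vector for m is P_2 − P_1 = (-6, -8, 8).
Taking (-10, -2, -12) on m with direction v = (-6, -8, 8): w = T − (-10, -2, -12) = (18, 4, 23), and w × v = (216, -282, -120).
Distance = |w × v| / |v| = √140580 / √164 ≈ 29.278.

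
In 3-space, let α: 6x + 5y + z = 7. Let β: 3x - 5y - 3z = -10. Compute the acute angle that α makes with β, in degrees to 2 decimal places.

78.83

cos θ = |n₁·n₂| / (|n₁||n₂|) = |-10| / (√62 · √43).
θ = arccos(0.19367) ≈ 78.83°.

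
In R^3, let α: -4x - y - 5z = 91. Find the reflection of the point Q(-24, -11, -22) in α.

(0, -5, 8)

λ = (n·Q − d)/|n|² = (217 − 91)/42 = 3.
Reflection = Q − 2λn = (-24, -11, -22) − 6·(-4, -1, -5) = (0, -5, 8).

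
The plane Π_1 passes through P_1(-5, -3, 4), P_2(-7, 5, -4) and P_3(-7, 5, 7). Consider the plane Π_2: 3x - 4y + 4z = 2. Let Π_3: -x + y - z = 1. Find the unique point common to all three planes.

(-6, 1, 6)

P_1P_2 = (-2, 8, -8), P_1P_3 = (-2, 8, 3); a normal to Π_1 is P_1P_2 × P_1P_3 = (88, 22, 0).
Using P_1: Π_1 has equation 88x + 22y = -506.
Solving the 3×3 linear system 88x + 22y = -506, 3x - 4y + 4z = 2, -x + y - z = 1 (e.g. by elimination or Cramer's rule, determinant = -22) gives (-6, 1, 6).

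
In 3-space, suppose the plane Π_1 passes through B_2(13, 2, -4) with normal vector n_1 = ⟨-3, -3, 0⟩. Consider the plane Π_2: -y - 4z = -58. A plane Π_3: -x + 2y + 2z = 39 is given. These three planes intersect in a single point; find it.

Π_1: n_1·r = n_1·B_2 gives -3x - 3y = -45.
Solving the 3×3 linear system -3x - 3y = -45, -y - 4z = -58, -x + 2y + 2z = 39 (e.g. by elimination or Cramer's rule, determinant = -30) gives (5, 10, 12).

(5, 10, 12)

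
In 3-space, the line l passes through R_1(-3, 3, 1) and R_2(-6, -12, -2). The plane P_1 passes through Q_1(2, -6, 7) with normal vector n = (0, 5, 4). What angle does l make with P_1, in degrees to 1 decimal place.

60.6

A direction vector for l is R_2 − R_1 = (-3, -15, -3).
P_1: n·r = n·Q_1 gives 5y + 4z = -2.
sin θ = |n·v| / (|n||v|) = |-87| / (√41 · √243) = 0.87161.
θ ≈ 60.6°.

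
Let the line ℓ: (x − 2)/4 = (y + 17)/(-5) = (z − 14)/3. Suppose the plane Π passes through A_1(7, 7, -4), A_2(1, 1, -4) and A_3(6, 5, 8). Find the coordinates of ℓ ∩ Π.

ℓ has direction (4, -5, 3) through (2, -17, 14).
A_1A_2 = (-6, -6, 0), A_1A_3 = (-1, -2, 12); a normal to Π is A_1A_2 × A_1A_3 = (-72, 72, 6).
Using A_1: Π has equation -72x + 72y + 6z = -24.
Substitute r = (2, -17, 14) + t(4, -5, 3) into the plane: -1284 + (-630)t = -24, so t = -2.
Intersection: (2, -17, 14) + (-2)·(4, -5, 3) = (-6, -7, 8).

(-6, -7, 8)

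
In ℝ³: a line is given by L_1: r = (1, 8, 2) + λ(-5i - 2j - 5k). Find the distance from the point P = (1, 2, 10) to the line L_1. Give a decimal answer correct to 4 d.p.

Taking (1, 8, 2) on L_1 with direction v = (-5, -2, -5): w = P − (1, 8, 2) = (0, -6, 8), and w × v = (46, -40, -30).
Distance = |w × v| / |v| = √4616 / √54 ≈ 9.2456.

9.2456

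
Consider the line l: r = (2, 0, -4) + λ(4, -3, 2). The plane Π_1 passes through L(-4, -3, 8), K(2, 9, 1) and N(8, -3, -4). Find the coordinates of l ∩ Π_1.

(6, -3, -2)

LK = (6, 12, -7), LN = (12, 0, -12); a normal to Π_1 is LK × LN = (-144, -12, -144).
Using L: Π_1 has equation -144x - 12y - 144z = -540.
Substitute r = (2, 0, -4) + t(4, -3, 2) into the plane: 288 + (-828)t = -540, so t = 1.
Intersection: (2, 0, -4) + 1·(4, -3, 2) = (6, -3, -2).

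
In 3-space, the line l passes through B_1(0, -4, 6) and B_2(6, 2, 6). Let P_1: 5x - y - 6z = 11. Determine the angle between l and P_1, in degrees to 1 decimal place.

A direction vector for l is B_2 − B_1 = (6, 6, 0).
sin θ = |n·v| / (|n||v|) = |24| / (√62 · √72) = 0.35921.
θ ≈ 21.1°.

21.1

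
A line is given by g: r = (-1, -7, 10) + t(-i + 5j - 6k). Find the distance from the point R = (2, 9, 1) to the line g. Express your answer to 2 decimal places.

Taking (-1, -7, 10) on g with direction v = (-1, 5, -6): w = R − (-1, -7, 10) = (3, 16, -9), and w × v = (-51, 27, 31).
Distance = |w × v| / |v| = √4291 / √62 ≈ 8.32.

8.32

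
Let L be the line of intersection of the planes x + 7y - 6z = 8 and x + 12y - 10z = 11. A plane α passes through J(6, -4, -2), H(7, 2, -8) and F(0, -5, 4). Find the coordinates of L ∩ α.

Direction of L: (1, 7, -6) × (1, 12, -10) = (2, 4, 5).
A point on L: solving the two plane equations with x = -5 gives (-5, -17, -22).
JH = (1, 6, -6), JF = (-6, -1, 6); a normal to α is JH × JF = (30, 30, 35).
Using J: α has equation 30x + 30y + 35z = -10.
Substitute r = (-5, -17, -22) + t(2, 4, 5) into the plane: -1430 + 355t = -10, so t = 4.
Intersection: (-5, -17, -22) + 4·(2, 4, 5) = (3, -1, -2).

(3, -1, -2)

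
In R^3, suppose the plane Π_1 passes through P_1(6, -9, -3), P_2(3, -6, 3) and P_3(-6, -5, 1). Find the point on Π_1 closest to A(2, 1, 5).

P_1P_2 = (-3, 3, 6), P_1P_3 = (-12, 4, 4); a normal to Π_1 is P_1P_2 × P_1P_3 = (-12, -60, 24).
Using P_1: Π_1 has equation -12x - 60y + 24z = 396.
Foot = A − λn with λ = (n·A − d)/|n|² = (36 − 396)/4320 = -1/12.
Foot = (2, 1, 5) − (-1/12)·(-12, -60, 24) = (1, -4, 7).

(1, -4, 7)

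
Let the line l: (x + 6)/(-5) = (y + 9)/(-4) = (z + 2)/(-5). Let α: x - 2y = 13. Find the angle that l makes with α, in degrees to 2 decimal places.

9.51

l has direction (-5, -4, -5) through (-6, -9, -2).
sin θ = |n·v| / (|n||v|) = |3| / (√5 · √66) = 0.16514.
θ ≈ 9.51°.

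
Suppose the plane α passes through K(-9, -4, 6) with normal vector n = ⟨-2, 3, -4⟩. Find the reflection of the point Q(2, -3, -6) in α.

α: n·r = n·K gives -2x + 3y - 4z = -18.
λ = (n·Q − d)/|n|² = (11 − (-18))/29 = 1.
Reflection = Q − 2λn = (2, -3, -6) − 2·(-2, 3, -4) = (6, -9, 2).

(6, -9, 2)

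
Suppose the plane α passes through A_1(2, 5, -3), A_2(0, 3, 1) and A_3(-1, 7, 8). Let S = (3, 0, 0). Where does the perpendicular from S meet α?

(0, 1, -1)

A_1A_2 = (-2, -2, 4), A_1A_3 = (-3, 2, 11); a normal to α is A_1A_2 × A_1A_3 = (-30, 10, -10).
Using A_1: α has equation -30x + 10y - 10z = 20.
Foot = S − λn with λ = (n·S − d)/|n|² = (-90 − 20)/1100 = -1/10.
Foot = (3, 0, 0) − (-1/10)·(-30, 10, -10) = (0, 1, -1).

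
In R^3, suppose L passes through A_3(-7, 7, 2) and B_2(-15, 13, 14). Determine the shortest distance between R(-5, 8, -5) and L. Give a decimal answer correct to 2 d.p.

A direction vector for L is B_2 − A_3 = (-8, 6, 12).
Taking (-7, 7, 2) on L with direction v = (-8, 6, 12): w = R − (-7, 7, 2) = (2, 1, -7), and w × v = (54, 32, 20).
Distance = |w × v| / |v| = √4340 / √244 ≈ 4.22.

4.22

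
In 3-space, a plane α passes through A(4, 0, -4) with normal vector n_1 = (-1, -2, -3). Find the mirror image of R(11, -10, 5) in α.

α: n_1·r = n_1·A gives -x - 2y - 3z = 8.
λ = (n·R − d)/|n|² = (-6 − 8)/14 = -1.
Reflection = R − 2λn = (11, -10, 5) − (-2)·(-1, -2, -3) = (9, -14, -1).

(9, -14, -1)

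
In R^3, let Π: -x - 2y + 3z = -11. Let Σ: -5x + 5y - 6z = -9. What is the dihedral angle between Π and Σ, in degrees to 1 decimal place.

cos θ = |n₁·n₂| / (|n₁||n₂|) = |-23| / (√14 · √86).
θ = arccos(0.66285) ≈ 48.5°.

48.5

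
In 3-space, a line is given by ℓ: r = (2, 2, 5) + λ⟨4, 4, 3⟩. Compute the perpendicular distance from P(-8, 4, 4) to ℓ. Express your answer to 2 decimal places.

8.67

Taking (2, 2, 5) on ℓ with direction v = (4, 4, 3): w = P − (2, 2, 5) = (-10, 2, -1), and w × v = (10, 26, -48).
Distance = |w × v| / |v| = √3080 / √41 ≈ 8.67.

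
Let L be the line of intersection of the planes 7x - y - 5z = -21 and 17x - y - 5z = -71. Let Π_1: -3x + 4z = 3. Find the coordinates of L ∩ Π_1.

Direction of L: (7, -1, -5) × (17, -1, -5) = (0, -50, 10).
A point on L: solving the two plane equations with y = 11 gives (-5, 11, -5).
Substitute r = (-5, 11, -5) + t(0, -50, 10) into the plane: -5 + 40t = 3, so t = 1/5.
Intersection: (-5, 11, -5) + (1/5)·(0, -50, 10) = (-5, 1, -3).

(-5, 1, -3)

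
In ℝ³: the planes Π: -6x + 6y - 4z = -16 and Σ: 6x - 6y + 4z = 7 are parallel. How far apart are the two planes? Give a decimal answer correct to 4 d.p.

Rescale Σ by 1/(-1): -6x + 6y - 4z = -7. Then distance = |-16 − (-7)| / √88 ≈ 0.9594.

0.9594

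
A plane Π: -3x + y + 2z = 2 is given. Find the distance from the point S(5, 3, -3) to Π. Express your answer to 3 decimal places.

n·S − d = (-3)·(5) + (1)·(3) + (2)·(-3) − 2 = -20; |n| = √14.
Distance = |-20| / √14 = 20/√14 ≈ 5.345.

5.345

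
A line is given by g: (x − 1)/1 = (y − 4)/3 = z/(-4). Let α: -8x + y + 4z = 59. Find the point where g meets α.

(-2, -5, 12)

g has direction (1, 3, -4) through (1, 4, 0).
Substitute r = (1, 4, 0) + t(1, 3, -4) into the plane: -4 + (-21)t = 59, so t = -3.
Intersection: (1, 4, 0) + (-3)·(1, 3, -4) = (-2, -5, 12).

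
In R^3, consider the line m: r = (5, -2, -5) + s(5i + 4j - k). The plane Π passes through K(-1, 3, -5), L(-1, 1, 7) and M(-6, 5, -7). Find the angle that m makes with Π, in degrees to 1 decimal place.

52.7

KL = (0, -2, 12), KM = (-5, 2, -2); a normal to Π is KL × KM = (-20, -60, -10).
Using K: Π has equation -20x - 60y - 10z = -110.
sin θ = |n·v| / (|n||v|) = |-330| / (√4100 · √42) = 0.79524.
θ ≈ 52.7°.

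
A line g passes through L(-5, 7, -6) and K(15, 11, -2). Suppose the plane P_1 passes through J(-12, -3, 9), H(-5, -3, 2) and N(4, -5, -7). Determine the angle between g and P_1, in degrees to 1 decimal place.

54.7

A direction vector for g is K − L = (20, 4, 4).
JH = (7, 0, -7), JN = (16, -2, -16); a normal to P_1 is JH × JN = (-14, 0, -14).
Using J: P_1 has equation -14x - 14z = 42.
sin θ = |n·v| / (|n||v|) = |-336| / (√392 · √432) = 0.81650.
θ ≈ 54.7°.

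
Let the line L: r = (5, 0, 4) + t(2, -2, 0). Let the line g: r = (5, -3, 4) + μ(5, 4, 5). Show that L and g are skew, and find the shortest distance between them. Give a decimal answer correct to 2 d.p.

Common perpendicular direction n = (2, -2, 0) × (5, 4, 5) = (-10, -10, 18).
With w = (5, -3, 4) − (5, 0, 4) = (0, -3, 0), w · n = 30.
Since n ≠ 0 the lines are not parallel, and w · n = 30 ≠ 0 so they do not intersect; hence they are skew.
Distance = |w · n| / |n| = |30| / √524 ≈ 1.31.

1.31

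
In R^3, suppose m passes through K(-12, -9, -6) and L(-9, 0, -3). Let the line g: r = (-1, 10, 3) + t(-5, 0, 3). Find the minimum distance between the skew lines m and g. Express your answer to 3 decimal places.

A direction vector for m is L − K = (3, 9, 3).
Common perpendicular direction n = (3, 9, 3) × (-5, 0, 3) = (27, -24, 45).
With w = (-1, 10, 3) − (-12, -9, -6) = (11, 19, 9), w · n = 246.
Distance = |w · n| / |n| = |246| / √3330 ≈ 4.263.

4.263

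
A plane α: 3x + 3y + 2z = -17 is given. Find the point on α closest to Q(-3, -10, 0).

Foot = Q − λn with λ = (n·Q − d)/|n|² = (-39 − (-17))/22 = -1.
Foot = (-3, -10, 0) − (-1)·(3, 3, 2) = (0, -7, 2).

(0, -7, 2)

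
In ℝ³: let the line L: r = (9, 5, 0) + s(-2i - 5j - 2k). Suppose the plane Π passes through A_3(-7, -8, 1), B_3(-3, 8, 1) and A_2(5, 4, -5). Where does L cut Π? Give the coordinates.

A_3B_3 = (4, 16, 0), A_3A_2 = (12, 12, -6); a normal to Π is A_3B_3 × A_3A_2 = (-96, 24, -144).
Using A_3: Π has equation -96x + 24y - 144z = 336.
Substitute r = (9, 5, 0) + t(-2, -5, -2) into the plane: -744 + 360t = 336, so t = 3.
Intersection: (9, 5, 0) + 3·(-2, -5, -2) = (3, -10, -6).

(3, -10, -6)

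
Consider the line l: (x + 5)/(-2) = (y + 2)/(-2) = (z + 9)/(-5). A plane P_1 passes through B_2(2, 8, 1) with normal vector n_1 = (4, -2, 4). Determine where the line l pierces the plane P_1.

(-1, 2, 1)

l has direction (-2, -2, -5) through (-5, -2, -9).
P_1: n_1·r = n_1·B_2 gives 4x - 2y + 4z = -4.
Substitute r = (-5, -2, -9) + t(-2, -2, -5) into the plane: -52 + (-24)t = -4, so t = -2.
Intersection: (-5, -2, -9) + (-2)·(-2, -2, -5) = (-1, 2, 1).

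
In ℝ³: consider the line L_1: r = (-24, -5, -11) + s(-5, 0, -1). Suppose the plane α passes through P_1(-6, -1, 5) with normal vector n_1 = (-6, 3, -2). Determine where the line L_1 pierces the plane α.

α: n_1·r = n_1·P_1 gives -6x + 3y - 2z = 23.
Substitute r = (-24, -5, -11) + t(-5, 0, -1) into the plane: 151 + 32t = 23, so t = -4.
Intersection: (-24, -5, -11) + (-4)·(-5, 0, -1) = (-4, -5, -7).

(-4, -5, -7)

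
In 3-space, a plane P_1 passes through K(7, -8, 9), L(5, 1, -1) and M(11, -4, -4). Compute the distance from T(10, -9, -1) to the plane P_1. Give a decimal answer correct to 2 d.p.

KL = (-2, 9, -10), KM = (4, 4, -13); a normal to P_1 is KL × KM = (-77, -66, -44).
Using K: P_1 has equation -77x - 66y - 44z = -407.
n·T − d = (-77)·(10) + (-66)·(-9) + (-44)·(-1) − (-407) = 275; |n| = √12221.
Distance = |275| / √12221 = 275/√12221 ≈ 2.49.

2.49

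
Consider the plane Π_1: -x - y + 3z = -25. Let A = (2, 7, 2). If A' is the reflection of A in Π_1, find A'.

(6, 11, -10)

λ = (n·A − d)/|n|² = (-3 − (-25))/11 = 2.
Reflection = A − 2λn = (2, 7, 2) − 4·(-1, -1, 3) = (6, 11, -10).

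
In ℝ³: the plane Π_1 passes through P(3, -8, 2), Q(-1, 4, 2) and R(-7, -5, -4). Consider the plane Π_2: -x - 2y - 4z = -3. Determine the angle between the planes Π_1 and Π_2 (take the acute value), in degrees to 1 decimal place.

PQ = (-4, 12, 0), PR = (-10, 3, -6); a normal to Π_1 is PQ × PR = (-72, -24, 108).
Using P: Π_1 has equation -72x - 24y + 108z = 192.
cos θ = |n₁·n₂| / (|n₁||n₂|) = |-312| / (√17424 · √21).
θ = arccos(0.51579) ≈ 58.9°.

58.9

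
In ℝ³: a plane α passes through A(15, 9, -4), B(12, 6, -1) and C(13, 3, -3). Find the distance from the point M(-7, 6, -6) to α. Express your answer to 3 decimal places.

17.745

AB = (-3, -3, 3), AC = (-2, -6, 1); a normal to α is AB × AC = (15, -3, 12).
Using A: α has equation 15x - 3y + 12z = 150.
n·M − d = (15)·(-7) + (-3)·(6) + (12)·(-6) − 150 = -345; |n| = √378.
Distance = |-345| / √378 = 345/√378 ≈ 17.745.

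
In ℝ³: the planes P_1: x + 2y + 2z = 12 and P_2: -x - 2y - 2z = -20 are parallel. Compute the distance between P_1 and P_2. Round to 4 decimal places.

2.6667

Rescale P_2 by 1/(-1): x + 2y + 2z = 20. Then distance = |12 − 20| / √9 ≈ 2.6667.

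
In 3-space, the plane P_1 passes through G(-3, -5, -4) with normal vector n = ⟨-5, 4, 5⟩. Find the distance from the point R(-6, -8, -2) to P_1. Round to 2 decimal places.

1.60

P_1: n·r = n·G gives -5x + 4y + 5z = -25.
n·R − d = (-5)·(-6) + (4)·(-8) + (5)·(-2) − (-25) = 13; |n| = √66.
Distance = |13| / √66 = 13/√66 ≈ 1.60.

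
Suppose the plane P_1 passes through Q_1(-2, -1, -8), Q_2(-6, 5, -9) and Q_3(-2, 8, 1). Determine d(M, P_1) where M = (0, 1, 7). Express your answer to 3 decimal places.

Q_1Q_2 = (-4, 6, -1), Q_1Q_3 = (0, 9, 9); a normal to P_1 is Q_1Q_2 × Q_1Q_3 = (63, 36, -36).
Using Q_1: P_1 has equation 63x + 36y - 36z = 126.
n·M − d = (63)·(0) + (36)·(1) + (-36)·(7) − 126 = -342; |n| = √6561.
Distance = |-342| / √6561 = 342/√6561 ≈ 4.222.

4.222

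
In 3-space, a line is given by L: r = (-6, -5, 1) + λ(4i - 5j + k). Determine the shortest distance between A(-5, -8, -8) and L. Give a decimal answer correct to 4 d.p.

Taking (-6, -5, 1) on L with direction v = (4, -5, 1): w = A − (-6, -5, 1) = (1, -3, -9), and w × v = (-48, -37, 7).
Distance = |w × v| / |v| = √3722 / √42 ≈ 9.4138.

9.4138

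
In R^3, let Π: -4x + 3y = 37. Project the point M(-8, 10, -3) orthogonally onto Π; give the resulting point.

(-4, 7, -3)

Foot = M − λn with λ = (n·M − d)/|n|² = (62 − 37)/25 = 1.
Foot = (-8, 10, -3) − 1·(-4, 3, 0) = (-4, 7, -3).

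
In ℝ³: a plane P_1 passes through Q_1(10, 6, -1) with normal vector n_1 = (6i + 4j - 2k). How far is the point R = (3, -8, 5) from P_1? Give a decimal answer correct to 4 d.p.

P_1: n_1·r = n_1·Q_1 gives 6x + 4y - 2z = 86.
n·R − d = (6)·(3) + (4)·(-8) + (-2)·(5) − 86 = -110; |n| = √56.
Distance = |-110| / √56 = 110/√56 ≈ 14.6994.

14.6994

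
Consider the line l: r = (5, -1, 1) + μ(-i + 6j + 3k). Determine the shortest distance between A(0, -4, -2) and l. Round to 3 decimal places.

5.699

Taking (5, -1, 1) on l with direction v = (-1, 6, 3): w = A − (5, -1, 1) = (-5, -3, -3), and w × v = (9, 18, -33).
Distance = |w × v| / |v| = √1494 / √46 ≈ 5.699.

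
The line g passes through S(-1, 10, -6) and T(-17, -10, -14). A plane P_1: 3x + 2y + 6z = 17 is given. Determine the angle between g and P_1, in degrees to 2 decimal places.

46.39

A direction vector for g is T − S = (-16, -20, -8).
sin θ = |n·v| / (|n||v|) = |-136| / (√49 · √720) = 0.72406.
θ ≈ 46.39°.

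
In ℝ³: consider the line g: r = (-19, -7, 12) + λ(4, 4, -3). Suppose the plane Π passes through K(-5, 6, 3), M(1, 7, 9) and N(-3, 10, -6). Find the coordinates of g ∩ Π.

KM = (6, 1, 6), KN = (2, 4, -9); a normal to Π is KM × KN = (-33, 66, 22).
Using K: Π has equation -33x + 66y + 22z = 627.
Substitute r = (-19, -7, 12) + t(4, 4, -3) into the plane: 429 + 66t = 627, so t = 3.
Intersection: (-19, -7, 12) + 3·(4, 4, -3) = (-7, 5, 3).

(-7, 5, 3)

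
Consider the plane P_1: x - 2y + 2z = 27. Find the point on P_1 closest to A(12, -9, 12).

Foot = A − λn with λ = (n·A − d)/|n|² = (54 − 27)/9 = 3.
Foot = (12, -9, 12) − 3·(1, -2, 2) = (9, -3, 6).

(9, -3, 6)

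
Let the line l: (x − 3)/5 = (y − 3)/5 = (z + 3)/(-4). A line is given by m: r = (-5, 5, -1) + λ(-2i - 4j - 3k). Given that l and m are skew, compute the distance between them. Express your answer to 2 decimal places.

6.87

l has direction (5, 5, -4) through (3, 3, -3).
Common perpendicular direction n = (5, 5, -4) × (-2, -4, -3) = (-31, 23, -10).
With w = (-5, 5, -1) − (3, 3, -3) = (-8, 2, 2), w · n = 274.
Distance = |w · n| / |n| = |274| / √1590 ≈ 6.87.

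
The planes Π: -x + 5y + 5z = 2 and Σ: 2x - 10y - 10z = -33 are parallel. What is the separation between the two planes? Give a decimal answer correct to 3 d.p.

2.030

Rescale Σ by 1/(-2): -x + 5y + 5z = 33/2. Then distance = |2 − (33/2)| / √51 ≈ 2.030.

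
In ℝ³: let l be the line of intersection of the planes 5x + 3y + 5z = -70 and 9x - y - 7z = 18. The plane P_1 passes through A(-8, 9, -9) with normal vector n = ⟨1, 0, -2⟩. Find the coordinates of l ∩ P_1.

Direction of l: (5, 3, 5) × (9, -1, -7) = (-16, 80, -32).
A point on l: solving the two plane equations with x = -8 gives (-8, 15, -15).
P_1: n·r = n·A gives x - 2z = 10.
Substitute r = (-8, 15, -15) + t(-16, 80, -32) into the plane: 22 + 48t = 10, so t = -1/4.
Intersection: (-8, 15, -15) + (-1/4)·(-16, 80, -32) = (-4, -5, -7).

(-4, -5, -7)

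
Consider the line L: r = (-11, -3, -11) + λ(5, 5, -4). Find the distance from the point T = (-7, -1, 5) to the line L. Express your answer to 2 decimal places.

Taking (-11, -3, -11) on L with direction v = (5, 5, -4): w = T − (-11, -3, -11) = (4, 2, 16), and w × v = (-88, 96, 10).
Distance = |w × v| / |v| = √17060 / √66 ≈ 16.08.

16.08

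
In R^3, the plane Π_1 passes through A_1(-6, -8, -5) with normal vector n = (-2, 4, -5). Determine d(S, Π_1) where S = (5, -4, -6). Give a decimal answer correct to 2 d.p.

0.15

Π_1: n·r = n·A_1 gives -2x + 4y - 5z = 5.
n·S − d = (-2)·(5) + (4)·(-4) + (-5)·(-6) − 5 = -1; |n| = √45.
Distance = |-1| / √45 = 1/√45 ≈ 0.15.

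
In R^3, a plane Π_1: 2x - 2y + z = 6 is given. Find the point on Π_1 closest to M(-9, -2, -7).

(-3, -8, -4)

Foot = M − λn with λ = (n·M − d)/|n|² = (-21 − 6)/9 = -3.
Foot = (-9, -2, -7) − (-3)·(2, -2, 1) = (-3, -8, -4).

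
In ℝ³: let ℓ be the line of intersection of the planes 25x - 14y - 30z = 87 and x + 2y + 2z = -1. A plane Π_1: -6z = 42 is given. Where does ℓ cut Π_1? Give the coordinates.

(-1, 7, -7)

Direction of ℓ: (25, -14, -30) × (1, 2, 2) = (32, -80, 64).
A point on ℓ: solving the two plane equations with x = 5 gives (5, -8, 5).
Substitute r = (5, -8, 5) + t(32, -80, 64) into the plane: -30 + (-384)t = 42, so t = -3/16.
Intersection: (5, -8, 5) + (-3/16)·(32, -80, 64) = (-1, 7, -7).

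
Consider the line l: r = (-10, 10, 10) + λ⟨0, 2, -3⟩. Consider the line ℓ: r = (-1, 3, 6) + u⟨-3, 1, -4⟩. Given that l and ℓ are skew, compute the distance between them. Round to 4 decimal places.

Common perpendicular direction n = (0, 2, -3) × (-3, 1, -4) = (-5, 9, 6).
With w = (-1, 3, 6) − (-10, 10, 10) = (9, -7, -4), w · n = -132.
Distance = |w · n| / |n| = |-132| / √142 ≈ 11.0772.

11.0772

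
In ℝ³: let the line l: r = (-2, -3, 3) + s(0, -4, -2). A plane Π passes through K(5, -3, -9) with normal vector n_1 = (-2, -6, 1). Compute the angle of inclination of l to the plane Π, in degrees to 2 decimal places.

50.20

Π: n_1·r = n_1·K gives -2x - 6y + z = -1.
sin θ = |n·v| / (|n||v|) = |22| / (√41 · √20) = 0.76827.
θ ≈ 50.20°.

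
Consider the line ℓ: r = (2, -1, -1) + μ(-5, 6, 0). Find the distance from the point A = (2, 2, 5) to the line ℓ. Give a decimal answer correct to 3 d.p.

Taking (2, -1, -1) on ℓ with direction v = (-5, 6, 0): w = A − (2, -1, -1) = (0, 3, 6), and w × v = (-36, -30, 15).
Distance = |w × v| / |v| = √2421 / √61 ≈ 6.300.

6.300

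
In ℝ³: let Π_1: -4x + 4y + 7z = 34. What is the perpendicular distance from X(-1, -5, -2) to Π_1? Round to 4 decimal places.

n·X − d = (-4)·(-1) + (4)·(-5) + (7)·(-2) − 34 = -64; |n| = √81.
Distance = |-64| / √81 = 64/√81 ≈ 7.1111.

7.1111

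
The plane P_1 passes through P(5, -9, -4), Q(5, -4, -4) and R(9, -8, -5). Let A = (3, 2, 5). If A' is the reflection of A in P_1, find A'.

(-1, 2, -11)

PQ = (0, 5, 0), PR = (4, 1, -1); a normal to P_1 is PQ × PR = (-5, 0, -20).
Using P: P_1 has equation -5x - 20z = 55.
λ = (n·A − d)/|n|² = (-115 − 55)/425 = -2/5.
Reflection = A − 2λn = (3, 2, 5) − (-4/5)·(-5, 0, -20) = (-1, 2, -11).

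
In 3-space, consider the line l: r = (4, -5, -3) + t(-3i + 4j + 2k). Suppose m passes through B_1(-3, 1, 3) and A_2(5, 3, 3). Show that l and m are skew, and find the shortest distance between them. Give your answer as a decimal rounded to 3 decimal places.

A direction vector for m is A_2 − B_1 = (8, 2, 0).
Common perpendicular direction n = (-3, 4, 2) × (8, 2, 0) = (-4, 16, -38).
With w = (-3, 1, 3) − (4, -5, -3) = (-7, 6, 6), w · n = -104.
Since n ≠ 0 the lines are not parallel, and w · n = -104 ≠ 0 so they do not intersect; hence they are skew.
Distance = |w · n| / |n| = |-104| / √1716 ≈ 2.511.

2.511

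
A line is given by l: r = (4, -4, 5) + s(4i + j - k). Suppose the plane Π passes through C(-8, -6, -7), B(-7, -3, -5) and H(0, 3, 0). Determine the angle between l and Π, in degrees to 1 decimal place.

CB = (1, 3, 2), CH = (8, 9, 7); a normal to Π is CB × CH = (3, 9, -15).
Using C: Π has equation 3x + 9y - 15z = 27.
sin θ = |n·v| / (|n||v|) = |36| / (√315 · √18) = 0.47809.
θ ≈ 28.6°.

28.6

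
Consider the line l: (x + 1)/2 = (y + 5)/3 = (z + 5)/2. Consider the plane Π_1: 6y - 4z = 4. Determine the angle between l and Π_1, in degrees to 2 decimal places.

19.65

l has direction (2, 3, 2) through (-1, -5, -5).
sin θ = |n·v| / (|n||v|) = |10| / (√52 · √17) = 0.33634.
θ ≈ 19.65°.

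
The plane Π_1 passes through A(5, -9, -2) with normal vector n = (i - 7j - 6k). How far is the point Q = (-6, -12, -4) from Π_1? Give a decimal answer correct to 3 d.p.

2.372

Π_1: n·r = n·A gives x - 7y - 6z = 80.
n·Q − d = (1)·(-6) + (-7)·(-12) + (-6)·(-4) − 80 = 22; |n| = √86.
Distance = |22| / √86 = 22/√86 ≈ 2.372.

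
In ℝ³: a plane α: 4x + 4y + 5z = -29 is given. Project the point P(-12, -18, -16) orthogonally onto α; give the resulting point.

(0, -6, -1)

Foot = P − λn with λ = (n·P − d)/|n|² = (-200 − (-29))/57 = -3.
Foot = (-12, -18, -16) − (-3)·(4, 4, 5) = (0, -6, -1).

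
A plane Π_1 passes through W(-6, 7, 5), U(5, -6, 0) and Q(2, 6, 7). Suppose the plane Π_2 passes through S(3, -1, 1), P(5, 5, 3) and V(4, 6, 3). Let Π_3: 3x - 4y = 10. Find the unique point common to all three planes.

WU = (11, -13, -5), WQ = (8, -1, 2); a normal to Π_1 is WU × WQ = (-31, -62, 93).
Using W: Π_1 has equation -31x - 62y + 93z = 217.
SP = (2, 6, 2), SV = (1, 7, 2); a normal to Π_2 is SP × SV = (-2, -2, 8).
Using S: Π_2 has equation -2x - 2y + 8z = 4.
Solving the 3×3 linear system -31x - 62y + 93z = 217, -2x - 2y + 8z = 4, 3x - 4y = 10 (e.g. by elimination or Cramer's rule, determinant = -1178) gives (-2, -4, -1).

(-2, -4, -1)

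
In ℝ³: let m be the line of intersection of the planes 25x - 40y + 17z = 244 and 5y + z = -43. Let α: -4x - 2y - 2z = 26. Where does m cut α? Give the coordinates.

Direction of m: (25, -40, 17) × (0, 5, 1) = (-125, -25, 125).
A point on m: solving the two plane equations with x = -21 gives (-21, -12, 17).
Substitute r = (-21, -12, 17) + t(-125, -25, 125) into the plane: 74 + 300t = 26, so t = -4/25.
Intersection: (-21, -12, 17) + (-4/25)·(-125, -25, 125) = (-1, -8, -3).

(-1, -8, -3)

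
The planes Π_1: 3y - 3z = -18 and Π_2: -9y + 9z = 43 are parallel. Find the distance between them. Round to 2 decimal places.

Rescale Π_2 by 1/(-3): 3y - 3z = -43/3. Then distance = |-18 − (-43/3)| / √18 ≈ 0.86.

0.86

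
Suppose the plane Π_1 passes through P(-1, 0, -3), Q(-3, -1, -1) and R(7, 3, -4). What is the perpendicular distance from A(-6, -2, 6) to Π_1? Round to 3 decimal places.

1.000

PQ = (-2, -1, 2), PR = (8, 3, -1); a normal to Π_1 is PQ × PR = (-5, 14, 2).
Using P: Π_1 has equation -5x + 14y + 2z = -1.
n·A − d = (-5)·(-6) + (14)·(-2) + (2)·(6) − (-1) = 15; |n| = √225.
Distance = |15| / √225 = 15/√225 ≈ 1.000.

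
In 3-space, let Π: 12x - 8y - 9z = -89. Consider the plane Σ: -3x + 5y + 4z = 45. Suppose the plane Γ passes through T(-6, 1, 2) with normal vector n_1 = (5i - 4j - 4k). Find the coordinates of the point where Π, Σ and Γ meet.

(-2, 7, 1)

Γ: n_1·r = n_1·T gives 5x - 4y - 4z = -42.
Solving the 3×3 linear system 12x - 8y - 9z = -89, -3x + 5y + 4z = 45, 5x - 4y - 4z = -42 (e.g. by elimination or Cramer's rule, determinant = 5) gives (-2, 7, 1).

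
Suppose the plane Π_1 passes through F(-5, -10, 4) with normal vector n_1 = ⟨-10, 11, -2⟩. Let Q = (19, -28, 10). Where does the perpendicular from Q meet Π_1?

(-1, -6, 6)

Π_1: n_1·r = n_1·F gives -10x + 11y - 2z = -68.
Foot = Q − λn with λ = (n·Q − d)/|n|² = (-518 − (-68))/225 = -2.
Foot = (19, -28, 10) − (-2)·(-10, 11, -2) = (-1, -6, 6).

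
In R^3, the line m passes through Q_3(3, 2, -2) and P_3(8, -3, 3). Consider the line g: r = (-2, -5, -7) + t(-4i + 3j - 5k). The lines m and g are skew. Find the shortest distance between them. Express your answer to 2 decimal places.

4.90

A direction vector for m is P_3 − Q_3 = (5, -5, 5).
Common perpendicular direction n = (5, -5, 5) × (-4, 3, -5) = (10, 5, -5).
With w = (-2, -5, -7) − (3, 2, -2) = (-5, -7, -5), w · n = -60.
Distance = |w · n| / |n| = |-60| / √150 ≈ 4.90.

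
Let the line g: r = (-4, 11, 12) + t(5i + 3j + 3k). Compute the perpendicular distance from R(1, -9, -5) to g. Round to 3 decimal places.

23.281

Taking (-4, 11, 12) on g with direction v = (5, 3, 3): w = R − (-4, 11, 12) = (5, -20, -17), and w × v = (-9, -100, 115).
Distance = |w × v| / |v| = √23306 / √43 ≈ 23.281.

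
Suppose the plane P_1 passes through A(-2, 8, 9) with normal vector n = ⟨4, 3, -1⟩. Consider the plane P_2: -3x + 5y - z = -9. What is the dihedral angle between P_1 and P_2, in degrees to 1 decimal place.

82.4

P_1: n·r = n·A gives 4x + 3y - z = 7.
cos θ = |n₁·n₂| / (|n₁||n₂|) = |4| / (√26 · √35).
θ = arccos(0.13260) ≈ 82.4°.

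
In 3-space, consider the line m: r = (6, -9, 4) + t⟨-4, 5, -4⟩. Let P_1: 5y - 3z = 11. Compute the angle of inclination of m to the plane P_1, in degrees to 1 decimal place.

57.2

sin θ = |n·v| / (|n||v|) = |37| / (√34 · √57) = 0.84048.
θ ≈ 57.2°.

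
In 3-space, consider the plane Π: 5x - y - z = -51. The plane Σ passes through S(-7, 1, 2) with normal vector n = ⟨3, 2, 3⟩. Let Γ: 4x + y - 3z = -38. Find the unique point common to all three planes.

(-9, 4, 2)

Σ: n·r = n·S gives 3x + 2y + 3z = -13.
Solving the 3×3 linear system 5x - y - z = -51, 3x + 2y + 3z = -13, 4x + y - 3z = -38 (e.g. by elimination or Cramer's rule, determinant = -61) gives (-9, 4, 2).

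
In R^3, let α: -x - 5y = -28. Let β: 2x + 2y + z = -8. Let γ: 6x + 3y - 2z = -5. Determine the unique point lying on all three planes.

Solving the 3×3 linear system -x - 5y = -28, 2x + 2y + z = -8, 6x + 3y - 2z = -5 (e.g. by elimination or Cramer's rule, determinant = -43) gives (-7, 7, -8).

(-7, 7, -8)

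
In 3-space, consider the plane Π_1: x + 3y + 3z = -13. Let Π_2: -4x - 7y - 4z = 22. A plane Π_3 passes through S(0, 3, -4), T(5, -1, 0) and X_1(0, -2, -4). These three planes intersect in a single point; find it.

(5, -6, 0)

ST = (5, -4, 4), SX_1 = (0, -5, 0); a normal to Π_3 is ST × SX_1 = (20, 0, -25).
Using S: Π_3 has equation 20x - 25z = 100.
Solving the 3×3 linear system x + 3y + 3z = -13, -4x - 7y - 4z = 22, 20x - 25z = 100 (e.g. by elimination or Cramer's rule, determinant = 55) gives (5, -6, 0).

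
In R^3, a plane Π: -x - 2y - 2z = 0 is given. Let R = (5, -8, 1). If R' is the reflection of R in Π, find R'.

(7, -4, 5)

λ = (n·R − d)/|n|² = (9 − 0)/9 = 1.
Reflection = R − 2λn = (5, -8, 1) − 2·(-1, -2, -2) = (7, -4, 5).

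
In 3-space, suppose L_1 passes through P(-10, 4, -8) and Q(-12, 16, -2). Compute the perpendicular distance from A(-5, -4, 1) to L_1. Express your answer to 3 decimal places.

A direction vector for L_1 is Q − P = (-2, 12, 6).
Taking (-10, 4, -8) on L_1 with direction v = (-2, 12, 6): w = A − (-10, 4, -8) = (5, -8, 9), and w × v = (-156, -48, 44).
Distance = |w × v| / |v| = √28576 / √184 ≈ 12.462.

12.462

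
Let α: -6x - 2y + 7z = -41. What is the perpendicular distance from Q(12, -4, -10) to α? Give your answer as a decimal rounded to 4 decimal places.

n·Q − d = (-6)·(12) + (-2)·(-4) + (7)·(-10) − (-41) = -93; |n| = √89.
Distance = |-93| / √89 = 93/√89 ≈ 9.8580.

9.8580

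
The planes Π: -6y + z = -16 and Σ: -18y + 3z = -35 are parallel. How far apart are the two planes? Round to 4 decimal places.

Rescale Σ by 1/3: -6y + z = -35/3. Then distance = |-16 − (-35/3)| / √37 ≈ 0.7124.

0.7124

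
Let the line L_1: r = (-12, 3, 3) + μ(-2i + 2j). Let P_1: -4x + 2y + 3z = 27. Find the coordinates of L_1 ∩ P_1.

(-6, -3, 3)

Substitute r = (-12, 3, 3) + t(-2, 2, 0) into the plane: 63 + 12t = 27, so t = -3.
Intersection: (-12, 3, 3) + (-3)·(-2, 2, 0) = (-6, -3, 3).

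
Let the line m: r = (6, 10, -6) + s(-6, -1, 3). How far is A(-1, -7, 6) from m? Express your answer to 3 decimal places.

16.906

Taking (6, 10, -6) on m with direction v = (-6, -1, 3): w = A − (6, 10, -6) = (-7, -17, 12), and w × v = (-39, -51, -95).
Distance = |w × v| / |v| = √13147 / √46 ≈ 16.906.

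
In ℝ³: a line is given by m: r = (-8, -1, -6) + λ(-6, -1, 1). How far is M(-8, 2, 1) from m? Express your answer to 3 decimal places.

7.588

Taking (-8, -1, -6) on m with direction v = (-6, -1, 1): w = M − (-8, -1, -6) = (0, 3, 7), and w × v = (10, -42, 18).
Distance = |w × v| / |v| = √2188 / √38 ≈ 7.588.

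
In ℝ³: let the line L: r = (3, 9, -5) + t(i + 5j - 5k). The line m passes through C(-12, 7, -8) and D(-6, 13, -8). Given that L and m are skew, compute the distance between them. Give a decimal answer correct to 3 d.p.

6.524

A direction vector for m is D − C = (6, 6, 0).
Common perpendicular direction n = (1, 5, -5) × (6, 6, 0) = (30, -30, -24).
With w = (-12, 7, -8) − (3, 9, -5) = (-15, -2, -3), w · n = -318.
Distance = |w · n| / |n| = |-318| / √2376 ≈ 6.524.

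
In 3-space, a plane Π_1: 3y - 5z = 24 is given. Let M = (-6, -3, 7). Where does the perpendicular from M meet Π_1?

Foot = M − λn with λ = (n·M − d)/|n|² = (-44 − 24)/34 = -2.
Foot = (-6, -3, 7) − (-2)·(0, 3, -5) = (-6, 3, -3).

(-6, 3, -3)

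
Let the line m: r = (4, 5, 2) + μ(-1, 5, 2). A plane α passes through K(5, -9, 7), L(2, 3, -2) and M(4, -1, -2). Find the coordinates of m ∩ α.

KL = (-3, 12, -9), KM = (-1, 8, -9); a normal to α is KL × KM = (-36, -18, -12).
Using K: α has equation -36x - 18y - 12z = -102.
Substitute r = (4, 5, 2) + t(-1, 5, 2) into the plane: -258 + (-78)t = -102, so t = -2.
Intersection: (4, 5, 2) + (-2)·(-1, 5, 2) = (6, -5, -2).

(6, -5, -2)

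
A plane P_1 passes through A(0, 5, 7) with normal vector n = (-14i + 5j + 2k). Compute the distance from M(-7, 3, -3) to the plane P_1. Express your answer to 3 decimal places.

4.533

P_1: n·r = n·A gives -14x + 5y + 2z = 39.
n·M − d = (-14)·(-7) + (5)·(3) + (2)·(-3) − 39 = 68; |n| = √225.
Distance = |68| / √225 = 68/√225 ≈ 4.533.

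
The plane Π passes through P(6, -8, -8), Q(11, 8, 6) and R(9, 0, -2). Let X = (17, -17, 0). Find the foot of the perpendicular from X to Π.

(5, -8, -6)

PQ = (5, 16, 14), PR = (3, 8, 6); a normal to Π is PQ × PR = (-16, 12, -8).
Using P: Π has equation -16x + 12y - 8z = -128.
Foot = X − λn with λ = (n·X − d)/|n|² = (-476 − (-128))/464 = -3/4.
Foot = (17, -17, 0) − (-3/4)·(-16, 12, -8) = (5, -8, -6).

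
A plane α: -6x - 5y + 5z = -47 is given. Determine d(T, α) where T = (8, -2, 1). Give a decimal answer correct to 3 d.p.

n·T − d = (-6)·(8) + (-5)·(-2) + (5)·(1) − (-47) = 14; |n| = √86.
Distance = |14| / √86 = 14/√86 ≈ 1.510.

1.510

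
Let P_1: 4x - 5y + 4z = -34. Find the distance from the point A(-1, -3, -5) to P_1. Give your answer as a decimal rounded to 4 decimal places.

n·A − d = (4)·(-1) + (-5)·(-3) + (4)·(-5) − (-34) = 25; |n| = √57.
Distance = |25| / √57 = 25/√57 ≈ 3.3113.

3.3113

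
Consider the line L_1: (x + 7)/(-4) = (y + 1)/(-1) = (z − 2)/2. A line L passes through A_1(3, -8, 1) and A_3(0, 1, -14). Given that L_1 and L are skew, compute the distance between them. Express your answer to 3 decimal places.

6.139

L_1 has direction (-4, -1, 2) through (-7, -1, 2).
A direction vector for L is A_3 − A_1 = (-3, 9, -15).
Common perpendicular direction n = (-4, -1, 2) × (-3, 9, -15) = (-3, -66, -39).
With w = (3, -8, 1) − (-7, -1, 2) = (10, -7, -1), w · n = 471.
Distance = |w · n| / |n| = |471| / √5886 ≈ 6.139.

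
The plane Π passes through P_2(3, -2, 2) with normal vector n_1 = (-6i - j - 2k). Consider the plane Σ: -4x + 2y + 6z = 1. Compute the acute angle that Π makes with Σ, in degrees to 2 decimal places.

77.95

Π: n_1·r = n_1·P_2 gives -6x - y - 2z = -20.
cos θ = |n₁·n₂| / (|n₁||n₂|) = |10| / (√41 · √56).
θ = arccos(0.20870) ≈ 77.95°.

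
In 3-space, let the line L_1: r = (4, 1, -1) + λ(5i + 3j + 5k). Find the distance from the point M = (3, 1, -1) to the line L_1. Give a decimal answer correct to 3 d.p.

Taking (4, 1, -1) on L_1 with direction v = (5, 3, 5): w = M − (4, 1, -1) = (-1, 0, 0), and w × v = (0, 5, -3).
Distance = |w × v| / |v| = √34 / √59 ≈ 0.759.

0.759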